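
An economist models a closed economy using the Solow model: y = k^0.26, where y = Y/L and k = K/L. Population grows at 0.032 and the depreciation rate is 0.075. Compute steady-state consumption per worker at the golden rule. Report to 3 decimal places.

The effective depreciation rate is n + δ = 0.032 + 0.075 = 0.107.
Golden rule sets MPK = n+δ: 0.26·k^(0.26−1) = 0.107, so k_gold = (0.26/0.107)^(1/0.74) ≈ 3.3195.
y_gold = 3.3195^0.26 ≈ 1.3661.
c_gold = y_gold − (n+δ)·k_gold = 1.3661 − 0.107·3.3195 ≈ 1.0109.

c_gold ≈ 1.011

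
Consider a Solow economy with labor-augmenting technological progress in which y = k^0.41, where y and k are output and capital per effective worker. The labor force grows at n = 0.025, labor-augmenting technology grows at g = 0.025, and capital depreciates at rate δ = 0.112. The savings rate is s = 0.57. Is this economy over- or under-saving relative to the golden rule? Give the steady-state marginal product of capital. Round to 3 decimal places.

over-saving; MPK ≈ 0.117

Break-even investment rate: n + g + δ = 0.025 + 0.025 + 0.112 = 0.162.
Steady-state k*: s·k^0.41 = 0.162·k gives k* = (0.57/0.162)^(1/0.59) ≈ 8.4340.
MPK = 0.41·8.4340^(-0.59) ≈ 0.1165.
MPK < n+g+δ = 0.162, so the economy is dynamically inefficient (over-saving).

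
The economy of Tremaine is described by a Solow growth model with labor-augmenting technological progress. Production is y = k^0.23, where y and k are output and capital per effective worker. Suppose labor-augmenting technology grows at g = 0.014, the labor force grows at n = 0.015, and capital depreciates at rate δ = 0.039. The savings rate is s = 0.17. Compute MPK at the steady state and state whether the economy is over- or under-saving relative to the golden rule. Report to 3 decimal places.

under-saving; MPK ≈ 0.092

Capital per effective worker breaks even when investment replaces (n + g + δ)·k; here n + g + δ = 0.068.
Steady-state k*: s·k^0.23 = 0.068·k gives k* = (0.17/0.068)^(1/0.77) ≈ 3.2870.
MPK = 0.23·3.2870^(-0.77) ≈ 0.0920.
MPK > n+g+δ = 0.068, so the economy is dynamically efficient (under-saving).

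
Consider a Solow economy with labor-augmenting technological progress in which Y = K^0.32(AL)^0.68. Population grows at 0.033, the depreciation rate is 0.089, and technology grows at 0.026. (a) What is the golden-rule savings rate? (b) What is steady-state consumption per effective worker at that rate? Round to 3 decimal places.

(a) s_gold = 0.320; (b) c_gold ≈ 0.977

Break-even investment rate: n + g + δ = 0.033 + 0.026 + 0.089 = 0.148.
For Cobb-Douglas, s_gold equals capital's share: s_gold = 0.32.
Setting f'(k) = n+g+δ gives 0.32·k^(0.32−1) = 0.148, hence k_gold = (0.32/0.148)^(1/0.68) ≈ 3.1080.
y_gold = 3.1080^0.32 ≈ 1.4375; c_gold = (1−0.32)·y_gold ≈ 0.9775.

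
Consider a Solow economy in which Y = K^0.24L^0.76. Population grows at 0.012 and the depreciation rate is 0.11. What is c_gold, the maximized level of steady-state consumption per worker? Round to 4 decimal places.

Capital per worker breaks even when investment replaces (n + δ)·k; here n + δ = 0.122.
Setting f'(k) = n+δ gives 0.24·k^(0.24−1) = 0.122, hence k_gold = (0.24/0.122)^(1/0.76) ≈ 2.4358.
y_gold = 2.4358^0.24 ≈ 1.2382.
c_gold = y_gold − (n+δ)·k_gold = 1.2382 − 0.122·2.4358 ≈ 0.9410.

c_gold ≈ 0.9410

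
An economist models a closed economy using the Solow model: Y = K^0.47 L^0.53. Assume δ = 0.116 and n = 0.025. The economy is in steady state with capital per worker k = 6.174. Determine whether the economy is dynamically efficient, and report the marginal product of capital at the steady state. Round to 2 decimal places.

The effective depreciation rate is n + δ = 0.025 + 0.116 = 0.141.
MPK = 0.47·k^(0.47−1) = 0.47·6.174^(-0.53) ≈ 0.1791.
MPK > 0.141, so the economy is dynamically efficient (under-saving).

dynamically efficient; MPK ≈ 0.18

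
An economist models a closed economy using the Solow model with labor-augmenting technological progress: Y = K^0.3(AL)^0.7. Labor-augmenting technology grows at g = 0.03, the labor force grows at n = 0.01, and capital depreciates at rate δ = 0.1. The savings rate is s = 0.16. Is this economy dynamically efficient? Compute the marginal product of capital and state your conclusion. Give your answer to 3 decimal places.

The effective depreciation rate is n + g + δ = 0.01 + 0.03 + 0.1 = 0.14.
Steady-state k*: s·k^0.3 = 0.14·k gives k* = (0.16/0.14)^(1/0.7) ≈ 1.2102.
MPK = 0.3·1.2102^(-0.7) ≈ 0.2625.
MPK > n+g+δ = 0.14, so the economy is dynamically efficient (under-saving).

dynamically efficient; MPK ≈ 0.263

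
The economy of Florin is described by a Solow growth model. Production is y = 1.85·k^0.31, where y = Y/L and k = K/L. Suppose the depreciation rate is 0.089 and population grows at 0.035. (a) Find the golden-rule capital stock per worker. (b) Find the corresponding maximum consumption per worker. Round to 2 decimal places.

The effective depreciation rate is n + δ = 0.035 + 0.089 = 0.124.
At the golden rule the marginal product of capital equals n+δ: 0.31·1.85·k^(0.31−1) = 0.124. Solving, k_gold = (0.31·1.85/0.124)^(1/0.69) ≈ 9.2030.
y_gold = 1.85·9.2030^0.31 ≈ 3.6812; c_gold = y_gold − 0.124·k_gold ≈ 2.5400.

(a) k_gold ≈ 9.20; (b) c_gold ≈ 2.54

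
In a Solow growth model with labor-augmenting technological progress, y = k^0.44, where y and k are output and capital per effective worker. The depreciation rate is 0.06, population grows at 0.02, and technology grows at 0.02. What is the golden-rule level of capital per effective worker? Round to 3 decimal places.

n + g + δ = 0.02 + 0.02 + 0.06 = 0.1.
Maximizing c = f(k) − (n+g+δ)·k gives f'(k) = n+g+δ, i.e. 0.44·k^(0.44−1) = 0.1, so k_gold = (0.44/0.1)^(1/0.56) ≈ 14.0936.

k_gold ≈ 14.094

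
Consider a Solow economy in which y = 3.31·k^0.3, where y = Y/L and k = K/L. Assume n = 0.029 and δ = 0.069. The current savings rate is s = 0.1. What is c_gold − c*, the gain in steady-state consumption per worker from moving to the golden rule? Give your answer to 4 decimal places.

Δc ≈ 1.2320

The effective depreciation rate is n + δ = 0.029 + 0.069 = 0.098.
Current steady state (s = 0.1): k* = (0.1·3.31/0.098)^(1/0.7) ≈ 5.6904, y* = 3.31·5.6904^0.3 ≈ 5.5766, c* = (1−0.1)·5.5766 ≈ 5.0190.
Setting f'(k) = n+δ gives 0.3·3.31·k^(0.3−1) = 0.098, hence k_gold = (0.3·3.31/0.098)^(1/0.7) ≈ 27.3368.
y_gold = 3.31·27.3368^0.3 ≈ 8.9300, c_gold = y_gold − 0.098·k_gold ≈ 6.2510.
Gain: Δc = 6.2510 − 5.0190 ≈ 1.2320.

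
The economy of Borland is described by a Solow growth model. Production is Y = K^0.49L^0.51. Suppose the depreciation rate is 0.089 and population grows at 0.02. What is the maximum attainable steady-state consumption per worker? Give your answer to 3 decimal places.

c_gold ≈ 2.161

Capital per worker breaks even when investment replaces (n + δ)·k; here n + δ = 0.109.
Maximizing c = f(k) − (n+δ)·k gives f'(k) = n+δ, i.e. 0.49·k^(0.49−1) = 0.109, so k_gold = (0.49/0.109)^(1/0.51) ≈ 19.0520.
y_gold = 19.0520^0.49 ≈ 4.2381.
c_gold = y_gold − (n+δ)·k_gold = 4.2381 − 0.109·19.0520 ≈ 2.1614.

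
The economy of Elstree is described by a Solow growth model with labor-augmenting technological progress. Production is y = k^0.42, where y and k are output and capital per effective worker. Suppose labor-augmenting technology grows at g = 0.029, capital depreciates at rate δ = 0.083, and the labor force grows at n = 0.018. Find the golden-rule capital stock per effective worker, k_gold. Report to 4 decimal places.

Break-even investment rate: n + g + δ = 0.018 + 0.029 + 0.083 = 0.13.
At the golden rule the marginal product of capital equals n+g+δ: 0.42·k^(0.42−1) = 0.13. Solving, k_gold = (0.42/0.13)^(1/0.58) ≈ 7.5529.

k_gold ≈ 7.5529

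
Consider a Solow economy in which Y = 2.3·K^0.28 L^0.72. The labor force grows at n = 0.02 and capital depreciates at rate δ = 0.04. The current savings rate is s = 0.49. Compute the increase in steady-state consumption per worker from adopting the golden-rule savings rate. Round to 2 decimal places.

The effective depreciation rate is n + δ = 0.02 + 0.04 = 0.06.
Current steady state (s = 0.49): k* = (0.49·2.3/0.06)^(1/0.72) ≈ 58.7663, y* = 2.3·58.7663^0.28 ≈ 7.1959, c* = (1−0.49)·7.1959 ≈ 3.6699.
Setting f'(k) = n+δ gives 0.28·2.3·k^(0.28−1) = 0.06, hence k_gold = (0.28·2.3/0.06)^(1/0.72) ≈ 27.0132.
y_gold = 2.3·27.0132^0.28 ≈ 5.7885, c_gold = y_gold − 0.06·k_gold ≈ 4.1677.
Gain: Δc = 4.1677 − 3.6699 ≈ 0.4979.

Δc ≈ 0.50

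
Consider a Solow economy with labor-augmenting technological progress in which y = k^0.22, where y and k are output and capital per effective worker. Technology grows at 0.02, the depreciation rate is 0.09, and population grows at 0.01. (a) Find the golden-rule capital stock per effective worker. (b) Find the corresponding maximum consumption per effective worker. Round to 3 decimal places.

(a) k_gold ≈ 2.175; (b) c_gold ≈ 0.925

Capital per effective worker breaks even when investment replaces (n + g + δ)·k; here n + g + δ = 0.12.
At the golden rule the marginal product of capital equals n+g+δ: 0.22·k^(0.22−1) = 0.12. Solving, k_gold = (0.22/0.12)^(1/0.78) ≈ 2.1751.
y_gold = 2.1751^0.22 ≈ 1.1864; c_gold = y_gold − 0.12·k_gold ≈ 0.9254.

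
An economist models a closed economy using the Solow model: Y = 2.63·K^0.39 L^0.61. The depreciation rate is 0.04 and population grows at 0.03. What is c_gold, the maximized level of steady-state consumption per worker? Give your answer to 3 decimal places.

c_gold ≈ 8.927

The effective depreciation rate is n + δ = 0.03 + 0.04 = 0.07.
Maximizing c = f(k) − (n+δ)·k gives f'(k) = n+δ, i.e. 0.39·2.63·k^(0.39−1) = 0.07, so k_gold = (0.39·2.63/0.07)^(1/0.61) ≈ 81.5357.
y_gold = 2.63·81.5357^0.39 ≈ 14.6346.
c_gold = y_gold − (n+δ)·k_gold = 14.6346 − 0.07·81.5357 ≈ 8.9271.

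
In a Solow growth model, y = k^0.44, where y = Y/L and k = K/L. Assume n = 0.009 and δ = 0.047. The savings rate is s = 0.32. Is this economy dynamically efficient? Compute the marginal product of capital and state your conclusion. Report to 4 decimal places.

Capital per worker breaks even when investment replaces (n + δ)·k; here n + δ = 0.056.
Steady-state k*: s·k^0.44 = 0.056·k gives k* = (0.32/0.056)^(1/0.56) ≈ 22.4759.
MPK = 0.44·22.4759^(-0.56) ≈ 0.0770.
MPK > n+δ = 0.056, so the economy is dynamically efficient (under-saving).

dynamically efficient; MPK ≈ 0.0770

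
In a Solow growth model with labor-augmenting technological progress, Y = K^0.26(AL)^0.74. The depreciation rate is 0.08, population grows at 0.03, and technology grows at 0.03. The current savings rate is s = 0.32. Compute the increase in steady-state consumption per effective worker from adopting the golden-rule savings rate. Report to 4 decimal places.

Capital per effective worker breaks even when investment replaces (n + g + δ)·k; here n + g + δ = 0.14.
Current steady state (s = 0.32): k* = (0.32/0.14)^(1/0.74) ≈ 3.0561, y* = 3.0561^0.26 ≈ 1.3370, c* = (1−0.32)·1.3370 ≈ 0.9092.
Setting f'(k) = n+g+δ gives 0.26·k^(0.26−1) = 0.14, hence k_gold = (0.26/0.14)^(1/0.74) ≈ 2.3084.
y_gold = 2.3084^0.26 ≈ 1.2430, c_gold = y_gold − 0.14·k_gold ≈ 0.9198.
Gain: Δc = 0.9198 − 0.9092 ≈ 0.0106.

Δc ≈ 0.0106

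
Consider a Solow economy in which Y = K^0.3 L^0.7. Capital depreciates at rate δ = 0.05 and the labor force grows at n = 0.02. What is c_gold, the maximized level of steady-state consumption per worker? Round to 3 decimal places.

n + δ = 0.02 + 0.05 = 0.07.
At the golden rule the marginal product of capital equals n+δ: 0.3·k^(0.3−1) = 0.07. Solving, k_gold = (0.3/0.07)^(1/0.7) ≈ 7.9963.
y_gold = 7.9963^0.3 ≈ 1.8658.
c_gold = y_gold − (n+δ)·k_gold = 1.8658 − 0.07·7.9963 ≈ 1.3061.

c_gold ≈ 1.306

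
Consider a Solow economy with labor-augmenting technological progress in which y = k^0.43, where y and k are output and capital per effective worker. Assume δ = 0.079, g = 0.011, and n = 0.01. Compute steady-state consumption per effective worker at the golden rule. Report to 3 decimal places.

The effective depreciation rate is n + g + δ = 0.01 + 0.011 + 0.079 = 0.1.
Setting f'(k) = n+g+δ gives 0.43·k^(0.43−1) = 0.1, hence k_gold = (0.43/0.1)^(1/0.57) ≈ 12.9225.
y_gold = 12.9225^0.43 ≈ 3.0052.
c_gold = y_gold − (n+g+δ)·k_gold = 3.0052 − 0.1·12.9225 ≈ 1.7130.

c_gold ≈ 1.713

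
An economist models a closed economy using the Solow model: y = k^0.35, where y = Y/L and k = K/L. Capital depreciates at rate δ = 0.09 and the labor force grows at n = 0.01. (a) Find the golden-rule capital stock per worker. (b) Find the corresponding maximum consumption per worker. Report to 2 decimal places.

(a) k_gold ≈ 6.87; (b) c_gold ≈ 1.28

Break-even investment rate: n + δ = 0.01 + 0.09 = 0.1.
Golden rule sets MPK = n+δ: 0.35·k^(0.35−1) = 0.1, so k_gold = (0.35/0.1)^(1/0.65) ≈ 6.8711.
y_gold = 6.8711^0.35 ≈ 1.9632; c_gold = y_gold − 0.1·k_gold ≈ 1.2761.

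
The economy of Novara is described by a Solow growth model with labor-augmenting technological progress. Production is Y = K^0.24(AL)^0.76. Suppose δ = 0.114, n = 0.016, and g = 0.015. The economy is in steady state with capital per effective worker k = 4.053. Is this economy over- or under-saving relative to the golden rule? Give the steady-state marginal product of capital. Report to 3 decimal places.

Capital per effective worker breaks even when investment replaces (n + g + δ)·k; here n + g + δ = 0.145.
MPK = 0.24·k^(0.24−1) = 0.24·4.053^(-0.76) ≈ 0.0829.
MPK < 0.145, so the economy is dynamically inefficient (over-saving).

over-saving; MPK ≈ 0.083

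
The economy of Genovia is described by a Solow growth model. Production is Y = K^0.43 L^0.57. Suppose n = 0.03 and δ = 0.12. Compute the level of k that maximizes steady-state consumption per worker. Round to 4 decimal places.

k_gold ≈ 6.3448

Capital per worker breaks even when investment replaces (n + δ)·k; here n + δ = 0.15.
Setting f'(k) = n+δ gives 0.43·k^(0.43−1) = 0.15, hence k_gold = (0.43/0.15)^(1/0.57) ≈ 6.3448.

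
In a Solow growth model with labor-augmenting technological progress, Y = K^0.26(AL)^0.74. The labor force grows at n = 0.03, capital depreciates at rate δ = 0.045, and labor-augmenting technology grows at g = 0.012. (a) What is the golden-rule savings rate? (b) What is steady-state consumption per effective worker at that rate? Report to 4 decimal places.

(a) s_gold = 0.2600; (b) c_gold ≈ 1.0871

n + g + δ = 0.03 + 0.012 + 0.045 = 0.087.
For Cobb-Douglas, s_gold equals capital's share: s_gold = 0.26.
Golden rule sets MPK = n+g+δ: 0.26·k^(0.26−1) = 0.087, so k_gold = (0.26/0.087)^(1/0.74) ≈ 4.3904.
y_gold = 4.3904^0.26 ≈ 1.4691; c_gold = (1−0.26)·y_gold ≈ 1.0871.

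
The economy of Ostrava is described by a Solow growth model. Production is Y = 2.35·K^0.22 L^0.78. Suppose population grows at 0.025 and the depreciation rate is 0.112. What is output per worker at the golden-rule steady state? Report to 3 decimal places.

y_gold ≈ 3.418

Break-even investment rate: n + δ = 0.025 + 0.112 = 0.137.
Setting f'(k) = n+δ gives 0.22·2.35·k^(0.22−1) = 0.137, hence k_gold = (0.22·2.35/0.137)^(1/0.78) ≈ 5.4884.
Output: y_gold = 2.35·k_gold^0.22 = 2.35·5.4884^0.22 ≈ 3.4178.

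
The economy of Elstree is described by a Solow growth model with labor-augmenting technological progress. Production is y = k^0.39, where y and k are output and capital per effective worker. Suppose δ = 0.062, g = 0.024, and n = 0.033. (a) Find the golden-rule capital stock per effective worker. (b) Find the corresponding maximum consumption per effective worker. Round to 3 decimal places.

(a) k_gold ≈ 7.000; (b) c_gold ≈ 1.303

The effective depreciation rate is n + g + δ = 0.033 + 0.024 + 0.062 = 0.119.
Golden rule sets MPK = n+g+δ: 0.39·k^(0.39−1) = 0.119, so k_gold = (0.39/0.119)^(1/0.61) ≈ 7.0002.
y_gold = 7.0002^0.39 ≈ 2.1360; c_gold = y_gold − 0.119·k_gold ≈ 1.3029.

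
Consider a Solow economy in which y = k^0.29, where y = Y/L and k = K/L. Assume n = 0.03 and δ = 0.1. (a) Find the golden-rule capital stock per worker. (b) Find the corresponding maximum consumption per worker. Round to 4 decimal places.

(a) k_gold ≈ 3.0959; (b) c_gold ≈ 0.9853

Capital per worker breaks even when investment replaces (n + δ)·k; here n + δ = 0.13.
Setting f'(k) = n+δ gives 0.29·k^(0.29−1) = 0.13, hence k_gold = (0.29/0.13)^(1/0.71) ≈ 3.0959.
y_gold = 3.0959^0.29 ≈ 1.3878; c_gold = y_gold − 0.13·k_gold ≈ 0.9853.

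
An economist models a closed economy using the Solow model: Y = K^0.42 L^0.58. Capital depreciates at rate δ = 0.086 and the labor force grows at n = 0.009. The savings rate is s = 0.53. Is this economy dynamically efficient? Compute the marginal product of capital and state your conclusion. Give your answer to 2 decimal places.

n + δ = 0.009 + 0.086 = 0.095.
Steady-state k*: s·k^0.42 = 0.095·k gives k* = (0.53/0.095)^(1/0.58) ≈ 19.3713.
MPK = 0.42·19.3713^(-0.58) ≈ 0.0753.
MPK < n+δ = 0.095, so the economy is dynamically inefficient (over-saving).

dynamically inefficient; MPK ≈ 0.08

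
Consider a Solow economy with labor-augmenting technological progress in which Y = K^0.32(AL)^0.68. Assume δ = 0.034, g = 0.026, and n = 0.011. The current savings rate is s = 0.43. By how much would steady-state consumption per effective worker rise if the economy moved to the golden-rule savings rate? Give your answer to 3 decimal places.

Δc ≈ 0.051

n + g + δ = 0.011 + 0.026 + 0.034 = 0.071.
Current steady state (s = 0.43): k* = (0.43/0.071)^(1/0.68) ≈ 14.1354, y* = 14.1354^0.32 ≈ 2.3340, c* = (1−0.43)·2.3340 ≈ 1.3304.
At the golden rule the marginal product of capital equals n+g+δ: 0.32·k^(0.32−1) = 0.071. Solving, k_gold = (0.32/0.071)^(1/0.68) ≈ 9.1539.
y_gold = 9.1539^0.32 ≈ 2.0310, c_gold = y_gold − 0.071·k_gold ≈ 1.3811.
Gain: Δc = 1.3811 − 1.3304 ≈ 0.0507.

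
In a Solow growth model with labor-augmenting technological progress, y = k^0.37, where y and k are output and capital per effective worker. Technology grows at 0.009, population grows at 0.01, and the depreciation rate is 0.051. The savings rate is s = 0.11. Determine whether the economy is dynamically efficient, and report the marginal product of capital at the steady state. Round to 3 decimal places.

The effective depreciation rate is n + g + δ = 0.01 + 0.009 + 0.051 = 0.07.
Steady-state k*: s·k^0.37 = 0.07·k gives k* = (0.11/0.07)^(1/0.63) ≈ 2.0492.
MPK = 0.37·2.0492^(-0.63) ≈ 0.2355.
MPK > n+g+δ = 0.07, so the economy is dynamically efficient (under-saving).

dynamically efficient; MPK ≈ 0.235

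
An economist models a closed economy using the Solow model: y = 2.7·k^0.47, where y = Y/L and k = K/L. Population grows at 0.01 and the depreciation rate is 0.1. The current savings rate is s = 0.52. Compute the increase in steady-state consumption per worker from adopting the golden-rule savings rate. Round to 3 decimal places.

Capital per worker breaks even when investment replaces (n + δ)·k; here n + δ = 0.11.
Current steady state (s = 0.52): k* = (0.52·2.7/0.11)^(1/0.53) ≈ 122.1080, y* = 2.7·122.1080^0.47 ≈ 25.8305, c* = (1−0.52)·25.8305 ≈ 12.3987.
Maximizing c = f(k) − (n+δ)·k gives f'(k) = n+δ, i.e. 0.47·2.7·k^(0.47−1) = 0.11, so k_gold = (0.47·2.7/0.11)^(1/0.53) ≈ 100.9029.
y_gold = 2.7·100.9029^0.47 ≈ 23.6156, c_gold = y_gold − 0.11·k_gold ≈ 12.5163.
Gain: Δc = 12.5163 − 12.3987 ≈ 0.1176.

Δc ≈ 0.118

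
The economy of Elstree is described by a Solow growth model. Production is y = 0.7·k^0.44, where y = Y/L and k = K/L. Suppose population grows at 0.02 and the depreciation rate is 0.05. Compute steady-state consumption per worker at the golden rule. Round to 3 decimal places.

Capital per worker breaks even when investment replaces (n + δ)·k; here n + δ = 0.07.
Golden rule sets MPK = n+δ: 0.44·0.7·k^(0.44−1) = 0.07, so k_gold = (0.44·0.7/0.07)^(1/0.56) ≈ 14.0936.
y_gold = 0.7·14.0936^0.44 ≈ 2.2422.
c_gold = y_gold − (n+δ)·k_gold = 2.2422 − 0.07·14.0936 ≈ 1.2556.

c_gold ≈ 1.256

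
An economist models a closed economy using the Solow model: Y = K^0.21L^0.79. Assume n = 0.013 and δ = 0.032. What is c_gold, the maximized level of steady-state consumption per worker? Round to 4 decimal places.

Break-even investment rate: n + δ = 0.013 + 0.032 = 0.045.
Setting f'(k) = n+δ gives 0.21·k^(0.21−1) = 0.045, hence k_gold = (0.21/0.045)^(1/0.79) ≈ 7.0282.
y_gold = 7.0282^0.21 ≈ 1.5060.
c_gold = y_gold − (n+δ)·k_gold = 1.5060 − 0.045·7.0282 ≈ 1.1898.

c_gold ≈ 1.1898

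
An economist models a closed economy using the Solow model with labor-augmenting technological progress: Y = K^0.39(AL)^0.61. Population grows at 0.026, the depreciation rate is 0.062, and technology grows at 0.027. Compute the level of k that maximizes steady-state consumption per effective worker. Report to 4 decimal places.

The effective depreciation rate is n + g + δ = 0.026 + 0.027 + 0.062 = 0.115.
Maximizing c = f(k) − (n+g+δ)·k gives f'(k) = n+g+δ, i.e. 0.39·k^(0.39−1) = 0.115, so k_gold = (0.39/0.115)^(1/0.61) ≈ 7.4038.

k_gold ≈ 7.4038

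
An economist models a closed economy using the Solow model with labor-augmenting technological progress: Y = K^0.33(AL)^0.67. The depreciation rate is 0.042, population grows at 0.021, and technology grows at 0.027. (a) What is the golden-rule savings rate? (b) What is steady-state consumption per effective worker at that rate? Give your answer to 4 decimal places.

(a) s_gold = 0.3300; (b) c_gold ≈ 1.2706

The effective depreciation rate is n + g + δ = 0.021 + 0.027 + 0.042 = 0.09.
For Cobb-Douglas, s_gold equals capital's share: s_gold = 0.33.
At the golden rule the marginal product of capital equals n+g+δ: 0.33·k^(0.33−1) = 0.09. Solving, k_gold = (0.33/0.09)^(1/0.67) ≈ 6.9534.
y_gold = 6.9534^0.33 ≈ 1.8964; c_gold = (1−0.33)·y_gold ≈ 1.2706.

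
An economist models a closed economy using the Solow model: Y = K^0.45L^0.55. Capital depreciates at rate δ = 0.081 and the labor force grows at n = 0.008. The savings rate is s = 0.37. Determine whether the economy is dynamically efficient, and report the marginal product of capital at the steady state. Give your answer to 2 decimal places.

dynamically efficient; MPK ≈ 0.11

Capital per worker breaks even when investment replaces (n + δ)·k; here n + δ = 0.089.
Steady-state k*: s·k^0.45 = 0.089·k gives k* = (0.37/0.089)^(1/0.55) ≈ 13.3387.
MPK = 0.45·13.3387^(-0.55) ≈ 0.1082.
MPK > n+δ = 0.089, so the economy is dynamically efficient (under-saving).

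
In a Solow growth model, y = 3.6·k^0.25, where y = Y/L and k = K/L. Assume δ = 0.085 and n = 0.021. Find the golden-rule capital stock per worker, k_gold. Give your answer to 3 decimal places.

The effective depreciation rate is n + δ = 0.021 + 0.085 = 0.106.
Golden rule sets MPK = n+δ: 0.25·3.6·k^(0.25−1) = 0.106, so k_gold = (0.25·3.6/0.106)^(1/0.75) ≈ 17.3214.

k_gold ≈ 17.321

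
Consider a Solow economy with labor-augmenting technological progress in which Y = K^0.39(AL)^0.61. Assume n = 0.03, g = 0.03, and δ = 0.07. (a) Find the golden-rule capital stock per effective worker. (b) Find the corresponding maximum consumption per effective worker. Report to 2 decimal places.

Capital per effective worker breaks even when investment replaces (n + g + δ)·k; here n + g + δ = 0.13.
Maximizing c = f(k) − (n+g+δ)·k gives f'(k) = n+g+δ, i.e. 0.39·k^(0.39−1) = 0.13, so k_gold = (0.39/0.13)^(1/0.61) ≈ 6.0557.
y_gold = 6.0557^0.39 ≈ 2.0186; c_gold = y_gold − 0.13·k_gold ≈ 1.2313.

(a) k_gold ≈ 6.06; (b) c_gold ≈ 1.23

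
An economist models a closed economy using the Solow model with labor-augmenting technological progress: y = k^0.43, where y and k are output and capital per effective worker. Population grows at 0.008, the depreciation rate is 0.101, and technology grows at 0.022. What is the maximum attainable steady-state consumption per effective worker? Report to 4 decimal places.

The effective depreciation rate is n + g + δ = 0.008 + 0.022 + 0.101 = 0.131.
Golden rule sets MPK = n+g+δ: 0.43·k^(0.43−1) = 0.131, so k_gold = (0.43/0.131)^(1/0.57) ≈ 8.0465.
y_gold = 8.0465^0.43 ≈ 2.4514.
c_gold = y_gold − (n+g+δ)·k_gold = 2.4514 − 0.131·8.0465 ≈ 1.3973.

c_gold ≈ 1.3973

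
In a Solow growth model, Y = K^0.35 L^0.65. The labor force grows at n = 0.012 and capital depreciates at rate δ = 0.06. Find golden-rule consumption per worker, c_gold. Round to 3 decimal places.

c_gold ≈ 1.523

n + δ = 0.012 + 0.06 = 0.072.
At the golden rule the marginal product of capital equals n+δ: 0.35·k^(0.35−1) = 0.072. Solving, k_gold = (0.35/0.072)^(1/0.65) ≈ 11.3898.
y_gold = 11.3898^0.35 ≈ 2.3430.
c_gold = y_gold − (n+δ)·k_gold = 2.3430 − 0.072·11.3898 ≈ 1.5230.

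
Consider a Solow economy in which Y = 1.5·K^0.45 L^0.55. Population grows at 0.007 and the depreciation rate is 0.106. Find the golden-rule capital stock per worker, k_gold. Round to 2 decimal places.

n + δ = 0.007 + 0.106 = 0.113.
Setting f'(k) = n+δ gives 0.45·1.5·k^(0.45−1) = 0.113, hence k_gold = (0.45·1.5/0.113)^(1/0.55) ≈ 25.7821.

k_gold ≈ 25.78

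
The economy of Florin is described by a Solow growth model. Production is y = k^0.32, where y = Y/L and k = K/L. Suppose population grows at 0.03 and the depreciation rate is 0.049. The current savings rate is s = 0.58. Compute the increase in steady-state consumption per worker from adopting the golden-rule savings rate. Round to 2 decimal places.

Δc ≈ 0.24

n + δ = 0.03 + 0.049 = 0.079.
Current steady state (s = 0.58): k* = (0.58/0.079)^(1/0.68) ≈ 18.7602, y* = 18.7602^0.32 ≈ 2.5553, c* = (1−0.58)·2.5553 ≈ 1.0732.
Setting f'(k) = n+δ gives 0.32·k^(0.32−1) = 0.079, hence k_gold = (0.32/0.079)^(1/0.68) ≈ 7.8238.
y_gold = 7.8238^0.32 ≈ 1.9315, c_gold = y_gold − 0.079·k_gold ≈ 1.3134.
Gain: Δc = 1.3134 − 1.0732 ≈ 0.2402.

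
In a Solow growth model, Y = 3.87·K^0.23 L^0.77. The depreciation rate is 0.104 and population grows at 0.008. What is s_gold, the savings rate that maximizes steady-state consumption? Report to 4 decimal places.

s_gold = 0.2300

Capital per worker breaks even when investment replaces (n + δ)·k; here n + δ = 0.112.
At the golden rule MPK = n+δ, and in any Cobb-Douglas steady state s = (n+δ)·k/y = MPK·k/y = capital's share 0.23.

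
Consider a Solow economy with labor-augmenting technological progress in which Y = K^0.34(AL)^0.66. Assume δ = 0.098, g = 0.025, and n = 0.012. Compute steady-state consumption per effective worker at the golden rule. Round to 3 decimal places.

c_gold ≈ 1.062

Break-even investment rate: n + g + δ = 0.012 + 0.025 + 0.098 = 0.135.
Maximizing c = f(k) − (n+g+δ)·k gives f'(k) = n+g+δ, i.e. 0.34·k^(0.34−1) = 0.135, so k_gold = (0.34/0.135)^(1/0.66) ≈ 4.0532.
y_gold = 4.0532^0.34 ≈ 1.6094.
c_gold = y_gold − (n+g+δ)·k_gold = 1.6094 − 0.135·4.0532 ≈ 1.0622.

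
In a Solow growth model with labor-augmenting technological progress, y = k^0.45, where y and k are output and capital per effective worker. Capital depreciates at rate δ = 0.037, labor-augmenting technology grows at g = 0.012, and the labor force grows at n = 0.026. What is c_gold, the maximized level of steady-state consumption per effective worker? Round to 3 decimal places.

The effective depreciation rate is n + g + δ = 0.026 + 0.012 + 0.037 = 0.075.
Maximizing c = f(k) − (n+g+δ)·k gives f'(k) = n+g+δ, i.e. 0.45·k^(0.45−1) = 0.075, so k_gold = (0.45/0.075)^(1/0.55) ≈ 25.9908.
y_gold = 25.9908^0.45 ≈ 4.3318.
c_gold = y_gold − (n+g+δ)·k_gold = 4.3318 − 0.075·25.9908 ≈ 2.3825.

c_gold ≈ 2.382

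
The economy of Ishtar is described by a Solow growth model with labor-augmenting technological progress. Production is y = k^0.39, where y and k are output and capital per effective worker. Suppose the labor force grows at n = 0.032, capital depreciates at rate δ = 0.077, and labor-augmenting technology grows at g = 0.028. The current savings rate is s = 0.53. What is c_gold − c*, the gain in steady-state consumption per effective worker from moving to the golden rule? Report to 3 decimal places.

The effective depreciation rate is n + g + δ = 0.032 + 0.028 + 0.077 = 0.137.
Current steady state (s = 0.53): k* = (0.53/0.137)^(1/0.61) ≈ 9.1877, y* = 9.1877^0.39 ≈ 2.3749, c* = (1−0.53)·2.3749 ≈ 1.1162.
Maximizing c = f(k) − (n+g+δ)·k gives f'(k) = n+g+δ, i.e. 0.39·k^(0.39−1) = 0.137, so k_gold = (0.39/0.137)^(1/0.61) ≈ 5.5568.
y_gold = 5.5568^0.39 ≈ 1.9520, c_gold = y_gold − 0.137·k_gold ≈ 1.1907.
Gain: Δc = 1.1907 − 1.1162 ≈ 0.0745.

Δc ≈ 0.075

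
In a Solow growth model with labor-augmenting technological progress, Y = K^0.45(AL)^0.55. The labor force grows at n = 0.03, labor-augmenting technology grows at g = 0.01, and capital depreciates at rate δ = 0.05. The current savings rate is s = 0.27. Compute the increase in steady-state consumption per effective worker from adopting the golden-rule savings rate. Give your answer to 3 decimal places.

Capital per effective worker breaks even when investment replaces (n + g + δ)·k; here n + g + δ = 0.09.
Current steady state (s = 0.27): k* = (0.27/0.09)^(1/0.55) ≈ 7.3704, y* = 7.3704^0.45 ≈ 2.4568, c* = (1−0.27)·2.4568 ≈ 1.7935.
Golden rule sets MPK = n+g+δ: 0.45·k^(0.45−1) = 0.09, so k_gold = (0.45/0.09)^(1/0.55) ≈ 18.6575.
y_gold = 18.6575^0.45 ≈ 3.7315, c_gold = y_gold − 0.09·k_gold ≈ 2.0523.
Gain: Δc = 2.0523 − 1.7935 ≈ 0.2589.

Δc ≈ 0.259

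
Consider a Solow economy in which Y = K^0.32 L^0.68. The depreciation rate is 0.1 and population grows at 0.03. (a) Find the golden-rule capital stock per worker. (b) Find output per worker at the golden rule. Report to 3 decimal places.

The effective depreciation rate is n + δ = 0.03 + 0.1 = 0.13.
At the golden rule the marginal product of capital equals n+δ: 0.32·k^(0.32−1) = 0.13. Solving, k_gold = (0.32/0.13)^(1/0.68) ≈ 3.7610.
y_gold = 3.7610^0.32 ≈ 1.5279.

(a) k_gold ≈ 3.761; (b) y_gold ≈ 1.528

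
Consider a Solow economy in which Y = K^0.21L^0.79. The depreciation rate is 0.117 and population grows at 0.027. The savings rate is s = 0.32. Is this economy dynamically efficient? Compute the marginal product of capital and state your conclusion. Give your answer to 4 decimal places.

Break-even investment rate: n + δ = 0.027 + 0.117 = 0.144.
Steady-state k*: s·k^0.21 = 0.144·k gives k* = (0.32/0.144)^(1/0.79) ≈ 2.7477.
MPK = 0.21·2.7477^(-0.79) ≈ 0.0945.
MPK < n+δ = 0.144, so the economy is dynamically inefficient (over-saving).

dynamically inefficient; MPK ≈ 0.0945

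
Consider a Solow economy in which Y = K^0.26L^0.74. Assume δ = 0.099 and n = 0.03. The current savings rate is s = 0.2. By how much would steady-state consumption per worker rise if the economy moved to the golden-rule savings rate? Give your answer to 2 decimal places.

Break-even investment rate: n + δ = 0.03 + 0.099 = 0.129.
Current steady state (s = 0.2): k* = (0.2/0.129)^(1/0.74) ≈ 1.8086, y* = 1.8086^0.26 ≈ 1.1666, c* = (1−0.2)·1.1666 ≈ 0.9333.
Golden rule sets MPK = n+δ: 0.26·k^(0.26−1) = 0.129, so k_gold = (0.26/0.129)^(1/0.74) ≈ 2.5783.
y_gold = 2.5783^0.26 ≈ 1.2792, c_gold = y_gold − 0.129·k_gold ≈ 0.9466.
Gain: Δc = 0.9466 − 0.9333 ≈ 0.0134.

Δc ≈ 0.01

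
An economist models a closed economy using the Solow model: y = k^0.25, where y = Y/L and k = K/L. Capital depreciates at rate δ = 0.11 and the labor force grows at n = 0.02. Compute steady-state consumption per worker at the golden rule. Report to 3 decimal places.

c_gold ≈ 0.933

The effective depreciation rate is n + δ = 0.02 + 0.11 = 0.13.
Setting f'(k) = n+δ gives 0.25·k^(0.25−1) = 0.13, hence k_gold = (0.25/0.13)^(1/0.75) ≈ 2.3915.
y_gold = 2.3915^0.25 ≈ 1.2436.
c_gold = y_gold − (n+δ)·k_gold = 1.2436 − 0.13·2.3915 ≈ 0.9327.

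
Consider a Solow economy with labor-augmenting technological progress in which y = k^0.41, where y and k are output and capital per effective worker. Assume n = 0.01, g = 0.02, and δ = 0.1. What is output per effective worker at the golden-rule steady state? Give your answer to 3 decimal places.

y_gold ≈ 2.222

Break-even investment rate: n + g + δ = 0.01 + 0.02 + 0.1 = 0.13.
Golden rule sets MPK = n+g+δ: 0.41·k^(0.41−1) = 0.13, so k_gold = (0.41/0.13)^(1/0.59) ≈ 7.0064.
Output: y_gold = k_gold^0.41 = 7.0064^0.41 ≈ 2.2215.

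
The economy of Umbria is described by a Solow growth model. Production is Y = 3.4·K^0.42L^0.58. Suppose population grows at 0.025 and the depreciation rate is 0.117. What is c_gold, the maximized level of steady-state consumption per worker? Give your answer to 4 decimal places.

The effective depreciation rate is n + δ = 0.025 + 0.117 = 0.142.
Golden rule sets MPK = n+δ: 0.42·3.4·k^(0.42−1) = 0.142, so k_gold = (0.42·3.4/0.142)^(1/0.58) ≈ 53.4989.
y_gold = 3.4·53.4989^0.42 ≈ 18.0877.
c_gold = y_gold − (n+δ)·k_gold = 18.0877 − 0.142·53.4989 ≈ 10.4909.

c_gold ≈ 10.4909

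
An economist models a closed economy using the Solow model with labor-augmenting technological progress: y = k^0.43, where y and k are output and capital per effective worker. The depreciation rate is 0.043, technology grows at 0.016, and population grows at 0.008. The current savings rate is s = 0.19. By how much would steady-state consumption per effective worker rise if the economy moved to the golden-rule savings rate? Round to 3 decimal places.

Δc ≈ 0.539

n + g + δ = 0.008 + 0.016 + 0.043 = 0.067.
Current steady state (s = 0.19): k* = (0.19/0.067)^(1/0.57) ≈ 6.2255, y* = 6.2255^0.43 ≈ 2.1953, c* = (1−0.19)·2.1953 ≈ 1.7782.
Golden rule sets MPK = n+g+δ: 0.43·k^(0.43−1) = 0.067, so k_gold = (0.43/0.067)^(1/0.57) ≈ 26.0904.
y_gold = 26.0904^0.43 ≈ 4.0652, c_gold = y_gold − 0.067·k_gold ≈ 2.3172.
Gain: Δc = 2.3172 − 1.7782 ≈ 0.5390.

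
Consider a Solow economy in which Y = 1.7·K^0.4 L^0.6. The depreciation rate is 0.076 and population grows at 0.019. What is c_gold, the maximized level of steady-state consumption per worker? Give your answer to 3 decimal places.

c_gold ≈ 3.788

Break-even investment rate: n + δ = 0.019 + 0.076 = 0.095.
Maximizing c = f(k) − (n+δ)·k gives f'(k) = n+δ, i.e. 0.4·1.7·k^(0.4−1) = 0.095, so k_gold = (0.4·1.7/0.095)^(1/0.6) ≈ 26.5853.
y_gold = 1.7·26.5853^0.4 ≈ 6.3140.
c_gold = y_gold − (n+δ)·k_gold = 6.3140 − 0.095·26.5853 ≈ 3.7884.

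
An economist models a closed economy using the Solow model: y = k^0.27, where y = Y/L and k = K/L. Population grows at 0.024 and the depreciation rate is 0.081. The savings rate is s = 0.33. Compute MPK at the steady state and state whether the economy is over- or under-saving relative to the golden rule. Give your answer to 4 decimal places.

The effective depreciation rate is n + δ = 0.024 + 0.081 = 0.105.
Steady-state k*: s·k^0.27 = 0.105·k gives k* = (0.33/0.105)^(1/0.73) ≈ 4.8003.
MPK = 0.27·4.8003^(-0.73) ≈ 0.0859.
MPK < n+δ = 0.105, so the economy is dynamically inefficient (over-saving).

over-saving; MPK ≈ 0.0859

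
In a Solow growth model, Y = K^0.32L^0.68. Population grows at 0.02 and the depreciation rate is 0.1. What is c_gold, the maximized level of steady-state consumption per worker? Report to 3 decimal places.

c_gold ≈ 1.079

The effective depreciation rate is n + δ = 0.02 + 0.1 = 0.12.
At the golden rule the marginal product of capital equals n+δ: 0.32·k^(0.32−1) = 0.12. Solving, k_gold = (0.32/0.12)^(1/0.68) ≈ 4.2308.
y_gold = 4.2308^0.32 ≈ 1.5866.
c_gold = y_gold − (n+δ)·k_gold = 1.5866 − 0.12·4.2308 ≈ 1.0789.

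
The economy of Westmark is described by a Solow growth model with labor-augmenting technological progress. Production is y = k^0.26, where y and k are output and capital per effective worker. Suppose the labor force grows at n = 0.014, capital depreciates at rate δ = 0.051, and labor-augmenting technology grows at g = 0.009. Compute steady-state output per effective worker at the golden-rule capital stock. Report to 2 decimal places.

Capital per effective worker breaks even when investment replaces (n + g + δ)·k; here n + g + δ = 0.074.
At the golden rule the marginal product of capital equals n+g+δ: 0.26·k^(0.26−1) = 0.074. Solving, k_gold = (0.26/0.074)^(1/0.74) ≈ 5.4637.
Output: y_gold = k_gold^0.26 = 5.4637^0.26 ≈ 1.5551.

y_gold ≈ 1.56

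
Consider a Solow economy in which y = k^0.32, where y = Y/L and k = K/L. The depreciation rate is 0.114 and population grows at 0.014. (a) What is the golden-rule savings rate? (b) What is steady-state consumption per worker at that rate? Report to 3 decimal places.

Capital per worker breaks even when investment replaces (n + δ)·k; here n + δ = 0.128.
For Cobb-Douglas, s_gold equals capital's share: s_gold = 0.32.
Maximizing c = f(k) − (n+δ)·k gives f'(k) = n+δ, i.e. 0.32·k^(0.32−1) = 0.128, so k_gold = (0.32/0.128)^(1/0.68) ≈ 3.8477.
y_gold = 3.8477^0.32 ≈ 1.5391; c_gold = (1−0.32)·y_gold ≈ 1.0466.

(a) s_gold = 0.320; (b) c_gold ≈ 1.047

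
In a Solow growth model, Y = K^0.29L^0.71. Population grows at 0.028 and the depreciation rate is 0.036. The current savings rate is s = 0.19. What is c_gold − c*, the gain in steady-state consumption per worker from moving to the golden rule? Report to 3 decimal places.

Δc ≈ 0.053

Break-even investment rate: n + δ = 0.028 + 0.036 = 0.064.
Current steady state (s = 0.19): k* = (0.19/0.064)^(1/0.71) ≈ 4.6302, y* = 4.6302^0.29 ≈ 1.5596, c* = (1−0.19)·1.5596 ≈ 1.2633.
Setting f'(k) = n+δ gives 0.29·k^(0.29−1) = 0.064, hence k_gold = (0.29/0.064)^(1/0.71) ≈ 8.3994.
y_gold = 8.3994^0.29 ≈ 1.8537, c_gold = y_gold − 0.064·k_gold ≈ 1.3161.
Gain: Δc = 1.3161 − 1.2633 ≈ 0.0528.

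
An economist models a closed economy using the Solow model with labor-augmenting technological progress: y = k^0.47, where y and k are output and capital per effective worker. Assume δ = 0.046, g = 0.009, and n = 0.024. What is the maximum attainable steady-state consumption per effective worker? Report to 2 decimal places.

c_gold ≈ 2.58

The effective depreciation rate is n + g + δ = 0.024 + 0.009 + 0.046 = 0.079.
At the golden rule the marginal product of capital equals n+g+δ: 0.47·k^(0.47−1) = 0.079. Solving, k_gold = (0.47/0.079)^(1/0.53) ≈ 28.9245.
y_gold = 28.9245^0.47 ≈ 4.8618.
c_gold = y_gold − (n+g+δ)·k_gold = 4.8618 − 0.079·28.9245 ≈ 2.5767.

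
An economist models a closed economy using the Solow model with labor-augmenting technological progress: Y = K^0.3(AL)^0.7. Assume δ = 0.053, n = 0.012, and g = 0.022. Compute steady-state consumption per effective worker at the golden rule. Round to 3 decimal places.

n + g + δ = 0.012 + 0.022 + 0.053 = 0.087.
At the golden rule the marginal product of capital equals n+g+δ: 0.3·k^(0.3−1) = 0.087. Solving, k_gold = (0.3/0.087)^(1/0.7) ≈ 5.8614.
y_gold = 5.8614^0.3 ≈ 1.6998.
c_gold = y_gold − (n+g+δ)·k_gold = 1.6998 − 0.087·5.8614 ≈ 1.1899.

c_gold ≈ 1.190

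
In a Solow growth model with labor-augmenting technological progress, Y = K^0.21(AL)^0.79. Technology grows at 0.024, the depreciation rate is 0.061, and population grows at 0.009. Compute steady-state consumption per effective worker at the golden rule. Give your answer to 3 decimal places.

The effective depreciation rate is n + g + δ = 0.009 + 0.024 + 0.061 = 0.094.
At the golden rule the marginal product of capital equals n+g+δ: 0.21·k^(0.21−1) = 0.094. Solving, k_gold = (0.21/0.094)^(1/0.79) ≈ 2.7662.
y_gold = 2.7662^0.21 ≈ 1.2382.
c_gold = y_gold − (n+g+δ)·k_gold = 1.2382 − 0.094·2.7662 ≈ 0.9782.

c_gold ≈ 0.978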